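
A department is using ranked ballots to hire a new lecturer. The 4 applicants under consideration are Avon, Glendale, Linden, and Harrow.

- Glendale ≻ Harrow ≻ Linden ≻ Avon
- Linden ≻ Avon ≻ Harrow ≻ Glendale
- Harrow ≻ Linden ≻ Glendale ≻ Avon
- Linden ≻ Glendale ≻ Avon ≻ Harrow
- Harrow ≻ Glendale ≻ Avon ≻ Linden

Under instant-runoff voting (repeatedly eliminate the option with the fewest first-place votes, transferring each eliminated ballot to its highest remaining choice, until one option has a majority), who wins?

Round 1: Linden 2, Harrow 2, Glendale 1, Avon 0. Avon has the fewest and is eliminated.
Round 2: Linden 2, Harrow 2, Glendale 1. Glendale has the fewest and is eliminated.
Round 3: Harrow 3, Linden 2. Harrow has a majority.

Harrow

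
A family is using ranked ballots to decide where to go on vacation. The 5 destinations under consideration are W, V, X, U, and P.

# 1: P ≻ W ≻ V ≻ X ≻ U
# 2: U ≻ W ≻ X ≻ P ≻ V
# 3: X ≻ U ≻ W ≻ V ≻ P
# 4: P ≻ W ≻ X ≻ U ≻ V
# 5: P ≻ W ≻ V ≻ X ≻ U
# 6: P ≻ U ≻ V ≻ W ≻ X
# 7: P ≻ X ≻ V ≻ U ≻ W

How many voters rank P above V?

6

Ballots ranking P above V: 6.
Ballots ranking V above P: 1.
So 6 of 7 voters prefer P to V.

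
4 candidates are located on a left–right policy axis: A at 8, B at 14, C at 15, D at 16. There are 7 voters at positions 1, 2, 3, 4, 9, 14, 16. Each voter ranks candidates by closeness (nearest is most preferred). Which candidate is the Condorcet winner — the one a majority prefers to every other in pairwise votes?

With single-peaked preferences on a line, the Condorcet winner is the candidate closest to the median voter.
The median voter (position 4) is closest to A at 8.
Check: A vs B — voters closer to A: 5 of 7.

A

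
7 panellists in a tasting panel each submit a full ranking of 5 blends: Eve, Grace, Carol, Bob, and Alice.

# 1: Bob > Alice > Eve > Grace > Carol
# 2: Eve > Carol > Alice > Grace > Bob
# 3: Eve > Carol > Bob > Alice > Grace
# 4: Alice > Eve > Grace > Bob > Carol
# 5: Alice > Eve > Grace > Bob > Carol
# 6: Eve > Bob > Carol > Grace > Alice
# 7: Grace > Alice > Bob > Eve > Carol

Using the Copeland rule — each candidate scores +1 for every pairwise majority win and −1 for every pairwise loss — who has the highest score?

Pairwise results:
  Eve vs Grace: Eve wins 6–1.
  Eve vs Carol: Eve wins 7–0.
  Eve vs Bob: Eve wins 5–2.
  Eve vs Alice: Alice wins 4–3.
  Grace vs Carol: Grace wins 4–3.
  Grace vs Bob: Grace wins 4–3.
  Grace vs Alice: Alice wins 5–2.
  Carol vs Bob: Bob wins 5–2.
  Carol vs Alice: Alice wins 4–3.
  Bob vs Alice: Alice wins 4–3.
Copeland scores (wins − losses):
  Eve: 3 − 1 = 2
  Grace: 2 − 2 = 0
  Carol: 0 − 4 = -4
  Bob: 1 − 3 = -2
  Alice: 4 − 0 = 4
Alice has the best Copeland score.

Alice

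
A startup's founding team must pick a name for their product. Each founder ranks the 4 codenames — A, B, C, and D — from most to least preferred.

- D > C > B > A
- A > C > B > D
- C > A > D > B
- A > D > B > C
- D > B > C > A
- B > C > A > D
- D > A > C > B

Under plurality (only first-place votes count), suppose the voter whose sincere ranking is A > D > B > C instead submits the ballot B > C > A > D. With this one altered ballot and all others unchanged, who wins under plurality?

D

First-place totals with the altered ballot: A 1, B 2, C 1, D 3.
The winner is unchanged: still D.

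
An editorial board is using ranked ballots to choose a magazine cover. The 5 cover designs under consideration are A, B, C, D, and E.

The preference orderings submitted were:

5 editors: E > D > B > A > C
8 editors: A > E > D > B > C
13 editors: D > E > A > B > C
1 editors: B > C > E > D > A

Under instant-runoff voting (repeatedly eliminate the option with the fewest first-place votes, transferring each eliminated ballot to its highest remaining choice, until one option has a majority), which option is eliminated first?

C

Round 1: D 13, A 8, E 5, B 1, C 0. C has the fewest and is eliminated.
Round 2: D 13, A 8, E 5, B 1. B has the fewest and is eliminated.
Round 3: D 13, A 8, E 6. E has the fewest and is eliminated.
Round 4: D 19, A 8. D has a majority.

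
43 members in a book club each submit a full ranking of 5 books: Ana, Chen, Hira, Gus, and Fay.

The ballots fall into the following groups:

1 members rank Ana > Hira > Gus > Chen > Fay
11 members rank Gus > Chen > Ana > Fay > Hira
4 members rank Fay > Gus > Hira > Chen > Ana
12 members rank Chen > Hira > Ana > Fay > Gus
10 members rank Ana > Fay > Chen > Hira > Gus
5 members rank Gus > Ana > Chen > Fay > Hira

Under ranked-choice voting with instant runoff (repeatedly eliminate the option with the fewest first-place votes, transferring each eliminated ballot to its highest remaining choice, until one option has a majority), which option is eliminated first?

Hira

Round 1: Gus 16, Chen 12, Ana 11, Fay 4, Hira 0. Hira has the fewest and is eliminated.
Round 2: Gus 16, Chen 12, Ana 11, Fay 4. Fay has the fewest and is eliminated.
Round 3: Gus 20, Chen 12, Ana 11. Ana has the fewest and is eliminated.
Round 4: Chen 22, Gus 21. Chen has a majority.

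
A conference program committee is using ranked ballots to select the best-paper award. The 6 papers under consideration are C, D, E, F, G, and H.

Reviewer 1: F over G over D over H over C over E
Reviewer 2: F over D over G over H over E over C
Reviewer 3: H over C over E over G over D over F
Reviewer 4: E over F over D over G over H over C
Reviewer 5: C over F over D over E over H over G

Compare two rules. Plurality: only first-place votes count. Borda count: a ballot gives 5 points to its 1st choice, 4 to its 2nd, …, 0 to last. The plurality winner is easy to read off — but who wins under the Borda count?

Plurality first-place counts: C 1, D 0, E 1, F 2, G 0, H 1 → F.
Borda totals: C 10, D 14, E 11, F 18, G 11, H 11 → F.

F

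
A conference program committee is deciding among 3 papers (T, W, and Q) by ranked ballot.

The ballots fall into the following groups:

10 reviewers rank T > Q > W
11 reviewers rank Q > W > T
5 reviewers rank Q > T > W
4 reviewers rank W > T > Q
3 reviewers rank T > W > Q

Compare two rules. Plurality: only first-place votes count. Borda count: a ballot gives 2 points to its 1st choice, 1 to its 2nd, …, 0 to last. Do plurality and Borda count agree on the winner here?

Yes

Plurality first-place counts: T 13, W 4, Q 16 → Q.
Borda totals: T 35, W 22, Q 42 → Q.
The two rules agree on Q.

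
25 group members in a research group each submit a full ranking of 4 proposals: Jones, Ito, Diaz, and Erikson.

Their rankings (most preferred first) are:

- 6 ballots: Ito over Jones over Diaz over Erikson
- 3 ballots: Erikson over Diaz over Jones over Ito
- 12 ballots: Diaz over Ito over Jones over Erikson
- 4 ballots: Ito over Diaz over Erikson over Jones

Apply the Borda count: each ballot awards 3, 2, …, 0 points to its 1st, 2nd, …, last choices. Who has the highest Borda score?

Borda scores:
  Jones: 6·2 + 3·1 + 12·1 + 4·0 = 27
  Ito: 6·3 + 3·0 + 12·2 + 4·3 = 54
  Diaz: 6·1 + 3·2 + 12·3 + 4·2 = 56
  Erikson: 6·0 + 3·3 + 12·0 + 4·1 = 13
Diaz has the highest total.

Diaz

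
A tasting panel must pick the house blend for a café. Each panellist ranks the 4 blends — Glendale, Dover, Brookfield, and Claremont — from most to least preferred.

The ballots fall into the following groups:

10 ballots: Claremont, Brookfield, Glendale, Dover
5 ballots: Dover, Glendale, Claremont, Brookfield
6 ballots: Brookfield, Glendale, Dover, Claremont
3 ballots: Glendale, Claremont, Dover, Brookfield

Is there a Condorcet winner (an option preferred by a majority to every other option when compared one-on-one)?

No

Head-to-head results (24 voters total):
Glendale vs Dover: Glendale wins 19–5.
Glendale vs Brookfield: Brookfield wins 16–8.
Glendale vs Claremont: Glendale wins 14–10.
Dover vs Brookfield: Brookfield wins 16–8.
Dover vs Claremont: Claremont wins 13–11.
Brookfield vs Claremont: Claremont wins 18–6.
No candidate beats all others: Glendale beats Claremont beats Brookfield beats Glendale, a majority cycle.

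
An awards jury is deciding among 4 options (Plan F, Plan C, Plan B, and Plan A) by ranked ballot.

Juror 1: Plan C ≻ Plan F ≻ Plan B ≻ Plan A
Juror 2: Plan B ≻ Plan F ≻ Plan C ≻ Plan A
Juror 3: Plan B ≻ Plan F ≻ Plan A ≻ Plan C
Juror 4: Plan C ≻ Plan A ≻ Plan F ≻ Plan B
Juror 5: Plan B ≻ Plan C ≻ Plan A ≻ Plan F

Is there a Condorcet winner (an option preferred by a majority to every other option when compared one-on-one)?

Head-to-head results (5 voters total):
Plan F vs Plan C: Plan C wins 3–2.
Plan F vs Plan B: Plan B wins 3–2.
Plan F vs Plan A: Plan F wins 3–2.
Plan C vs Plan B: Plan B wins 3–2.
Plan C vs Plan A: Plan C wins 4–1.
Plan B vs Plan A: Plan B wins 4–1.
Plan B beats each rival — Plan F (3–2), Plan C (3–2), Plan A (4–1) — so Plan B is the Condorcet winner.

Yes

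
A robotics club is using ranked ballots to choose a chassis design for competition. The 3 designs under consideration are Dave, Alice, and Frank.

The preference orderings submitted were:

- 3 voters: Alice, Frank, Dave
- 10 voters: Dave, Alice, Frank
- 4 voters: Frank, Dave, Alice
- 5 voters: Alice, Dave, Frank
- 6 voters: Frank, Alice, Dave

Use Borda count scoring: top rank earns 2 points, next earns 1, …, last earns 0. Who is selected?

Borda scores:
  Dave: 3·0 + 10·2 + 4·1 + 5·1 + 6·0 = 29
  Alice: 3·2 + 10·1 + 4·0 + 5·2 + 6·1 = 32
  Frank: 3·1 + 10·0 + 4·2 + 5·0 + 6·2 = 23
Alice has the highest total.

Alice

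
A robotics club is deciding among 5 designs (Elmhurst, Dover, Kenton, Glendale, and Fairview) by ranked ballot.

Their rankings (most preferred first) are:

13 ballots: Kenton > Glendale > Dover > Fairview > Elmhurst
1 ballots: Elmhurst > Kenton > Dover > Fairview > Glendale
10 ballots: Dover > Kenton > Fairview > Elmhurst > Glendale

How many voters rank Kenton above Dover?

14

Ballots ranking Kenton above Dover: 13+1 = 14.
Ballots ranking Dover above Kenton: 10.
So 14 of 24 voters prefer Kenton to Dover.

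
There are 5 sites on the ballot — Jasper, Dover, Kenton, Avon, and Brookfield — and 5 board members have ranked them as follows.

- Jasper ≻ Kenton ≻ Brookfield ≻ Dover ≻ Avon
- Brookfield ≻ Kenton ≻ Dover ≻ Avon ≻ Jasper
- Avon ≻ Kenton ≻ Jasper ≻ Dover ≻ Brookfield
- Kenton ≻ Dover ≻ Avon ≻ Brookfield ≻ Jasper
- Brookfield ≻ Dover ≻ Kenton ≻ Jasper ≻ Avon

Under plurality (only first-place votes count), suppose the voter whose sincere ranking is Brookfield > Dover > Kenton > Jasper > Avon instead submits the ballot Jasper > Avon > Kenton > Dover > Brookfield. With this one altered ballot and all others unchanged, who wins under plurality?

Jasper

First-place totals with the altered ballot: Jasper 2, Dover 0, Kenton 1, Avon 1, Brookfield 1.
The switch changes the winner from Brookfield to Jasper.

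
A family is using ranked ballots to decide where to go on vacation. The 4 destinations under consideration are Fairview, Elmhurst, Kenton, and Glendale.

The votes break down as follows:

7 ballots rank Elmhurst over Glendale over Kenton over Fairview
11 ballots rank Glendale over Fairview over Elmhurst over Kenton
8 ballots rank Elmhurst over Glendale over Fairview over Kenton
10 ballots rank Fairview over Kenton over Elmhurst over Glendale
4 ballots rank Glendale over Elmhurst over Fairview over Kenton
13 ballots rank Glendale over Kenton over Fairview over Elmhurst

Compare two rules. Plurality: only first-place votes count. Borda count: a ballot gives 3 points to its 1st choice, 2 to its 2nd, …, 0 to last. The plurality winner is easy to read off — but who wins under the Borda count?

Glendale

Plurality first-place counts: Fairview 10, Elmhurst 15, Kenton 0, Glendale 28 → Glendale.
Borda totals: Fairview 77, Elmhurst 74, Kenton 53, Glendale 114 → Glendale.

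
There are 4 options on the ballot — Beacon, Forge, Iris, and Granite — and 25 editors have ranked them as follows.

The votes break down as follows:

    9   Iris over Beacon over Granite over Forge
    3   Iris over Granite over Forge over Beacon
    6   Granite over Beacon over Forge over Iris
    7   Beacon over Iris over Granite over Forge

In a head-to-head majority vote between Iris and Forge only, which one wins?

Iris

Ballots ranking Iris above Forge: 9+3+7 = 19.
Ballots ranking Forge above Iris: 6.
Iris wins the head-to-head, 19–6.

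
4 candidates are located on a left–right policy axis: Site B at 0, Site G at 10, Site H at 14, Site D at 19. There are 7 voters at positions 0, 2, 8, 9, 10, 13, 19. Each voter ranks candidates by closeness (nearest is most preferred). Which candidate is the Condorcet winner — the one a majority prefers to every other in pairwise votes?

With single-peaked preferences on a line, the Condorcet winner is the candidate closest to the median voter.
The median voter (position 9) is closest to Site G at 10.
Check: Site G vs Site H — voters closer to Site G: 5 of 7.

Site G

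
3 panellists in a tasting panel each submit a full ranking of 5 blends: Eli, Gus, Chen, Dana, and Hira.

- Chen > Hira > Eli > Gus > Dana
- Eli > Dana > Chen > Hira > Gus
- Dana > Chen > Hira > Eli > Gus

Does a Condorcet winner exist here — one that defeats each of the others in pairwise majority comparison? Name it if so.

Head-to-head results (3 voters total):
Eli vs Gus: Eli wins 3–0.
Eli vs Chen: Chen wins 2–1.
Eli vs Dana: Eli wins 2–1.
Eli vs Hira: Hira wins 2–1.
Gus vs Chen: Chen wins 3–0.
Gus vs Dana: Dana wins 2–1.
Gus vs Hira: Hira wins 3–0.
Chen vs Dana: Dana wins 2–1.
Chen vs Hira: Chen wins 3–0.
Dana vs Hira: Dana wins 2–1.
No candidate beats all others: Eli beats Dana beats Chen beats Eli, a majority cycle.

There is no Condorcet winner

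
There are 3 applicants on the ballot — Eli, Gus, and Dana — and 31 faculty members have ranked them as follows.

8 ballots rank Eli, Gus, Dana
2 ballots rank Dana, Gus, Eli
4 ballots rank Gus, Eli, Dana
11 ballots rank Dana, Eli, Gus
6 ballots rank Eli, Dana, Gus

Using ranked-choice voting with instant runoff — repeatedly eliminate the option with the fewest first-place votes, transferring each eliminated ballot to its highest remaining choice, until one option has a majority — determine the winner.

Round 1: Eli 14, Dana 13, Gus 4. Gus has the fewest and is eliminated.
Round 2: Eli 18, Dana 13. Eli has a majority.

Eli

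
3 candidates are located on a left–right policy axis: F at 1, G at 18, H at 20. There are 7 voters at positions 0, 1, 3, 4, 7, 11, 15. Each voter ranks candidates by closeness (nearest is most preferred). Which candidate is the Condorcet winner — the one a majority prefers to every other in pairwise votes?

With single-peaked preferences on a line, the Condorcet winner is the candidate closest to the median voter.
The median voter (position 4) is closest to F at 1.
Check: F vs G — voters closer to F: 5 of 7.

F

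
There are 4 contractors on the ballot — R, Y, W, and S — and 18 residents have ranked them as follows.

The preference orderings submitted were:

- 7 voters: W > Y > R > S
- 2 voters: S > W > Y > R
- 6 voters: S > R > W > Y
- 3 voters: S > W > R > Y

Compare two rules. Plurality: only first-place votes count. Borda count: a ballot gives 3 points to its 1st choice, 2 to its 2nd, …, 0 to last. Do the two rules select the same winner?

Plurality first-place counts: R 0, Y 0, W 7, S 11 → S.
Borda totals: R 22, Y 16, W 37, S 33 → W.
The two rules disagree: plurality picks S, Borda picks W.

No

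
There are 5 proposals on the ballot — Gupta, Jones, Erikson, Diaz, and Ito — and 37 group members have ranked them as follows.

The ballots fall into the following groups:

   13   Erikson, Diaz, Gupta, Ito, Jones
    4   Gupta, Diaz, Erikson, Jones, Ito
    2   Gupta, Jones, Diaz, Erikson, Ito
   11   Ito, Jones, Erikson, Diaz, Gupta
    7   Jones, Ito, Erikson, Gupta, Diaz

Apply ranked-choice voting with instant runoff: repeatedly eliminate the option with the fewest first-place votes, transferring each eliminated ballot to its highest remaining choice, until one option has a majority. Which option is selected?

Round 1: Erikson 13, Ito 11, Jones 7, Gupta 6, Diaz 0. Diaz has the fewest and is eliminated.
Round 2: Erikson 13, Ito 11, Jones 7, Gupta 6. Gupta has the fewest and is eliminated.
Round 3: Erikson 17, Ito 11, Jones 9. Jones has the fewest and is eliminated.
Round 4: Erikson 19, Ito 18. Erikson has a majority.

Erikson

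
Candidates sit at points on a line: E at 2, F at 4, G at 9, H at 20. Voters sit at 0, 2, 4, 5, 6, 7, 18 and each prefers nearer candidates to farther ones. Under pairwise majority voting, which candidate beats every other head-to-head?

F

With single-peaked preferences on a line, the Condorcet winner is the candidate closest to the median voter.
The median voter (position 5) is closest to F at 4.
Check: F vs G — voters closer to F: 5 of 7.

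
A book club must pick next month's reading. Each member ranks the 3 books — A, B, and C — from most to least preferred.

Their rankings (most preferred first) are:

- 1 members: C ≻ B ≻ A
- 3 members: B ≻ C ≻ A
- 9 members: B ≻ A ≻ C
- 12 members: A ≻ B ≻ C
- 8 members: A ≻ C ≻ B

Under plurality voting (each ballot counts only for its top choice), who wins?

A

First-place vote totals:
  A: 20
  B: 12
  C: 1
A has the most first-place votes.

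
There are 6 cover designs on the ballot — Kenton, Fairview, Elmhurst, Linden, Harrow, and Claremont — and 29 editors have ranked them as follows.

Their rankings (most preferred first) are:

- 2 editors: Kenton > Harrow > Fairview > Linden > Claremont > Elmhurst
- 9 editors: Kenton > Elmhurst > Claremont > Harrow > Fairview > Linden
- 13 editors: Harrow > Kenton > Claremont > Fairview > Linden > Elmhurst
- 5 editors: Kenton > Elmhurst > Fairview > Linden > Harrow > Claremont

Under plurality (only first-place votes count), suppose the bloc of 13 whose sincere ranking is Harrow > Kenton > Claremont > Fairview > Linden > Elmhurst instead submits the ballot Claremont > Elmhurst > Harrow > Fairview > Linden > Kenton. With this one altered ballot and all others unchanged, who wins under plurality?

First-place totals with the altered ballot: Kenton 16, Fairview 0, Elmhurst 0, Linden 0, Harrow 0, Claremont 13.
The winner is unchanged: still Kenton.

Kenton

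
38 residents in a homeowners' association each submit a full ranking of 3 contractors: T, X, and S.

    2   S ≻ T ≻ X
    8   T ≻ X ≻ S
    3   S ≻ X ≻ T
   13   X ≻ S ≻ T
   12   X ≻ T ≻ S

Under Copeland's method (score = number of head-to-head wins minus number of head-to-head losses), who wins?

Pairwise results:
  T vs X: X wins 28–10.
  T vs S: T wins 20–18.
  X vs S: X wins 33–5.
Copeland scores (wins − losses):
  T: 1 − 1 = 0
  X: 2 − 0 = 2
  S: 0 − 2 = -2
X has the best Copeland score.

X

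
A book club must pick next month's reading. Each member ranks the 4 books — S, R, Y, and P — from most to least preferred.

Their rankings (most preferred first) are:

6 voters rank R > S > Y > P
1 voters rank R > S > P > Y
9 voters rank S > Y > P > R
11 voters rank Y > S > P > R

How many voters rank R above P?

Ballots ranking R above P: 6+1 = 7.
Ballots ranking P above R: 9+11 = 20.
So 7 of 27 voters prefer R to P.

7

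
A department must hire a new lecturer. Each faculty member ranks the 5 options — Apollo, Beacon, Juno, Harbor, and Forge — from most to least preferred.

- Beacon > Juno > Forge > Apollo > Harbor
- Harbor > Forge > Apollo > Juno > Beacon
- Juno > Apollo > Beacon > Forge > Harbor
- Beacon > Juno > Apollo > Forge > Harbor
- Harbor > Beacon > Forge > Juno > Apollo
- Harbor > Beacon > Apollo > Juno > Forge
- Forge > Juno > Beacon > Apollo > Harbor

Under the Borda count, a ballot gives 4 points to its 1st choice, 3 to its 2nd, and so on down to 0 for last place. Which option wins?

Beacon

Borda scores:
  Apollo: 1 + 2 + 3 + 2 + 0 + 2 + 1 = 11
  Beacon: 4 + 0 + 2 + 4 + 3 + 3 + 2 = 18
  Juno: 3 + 1 + 4 + 3 + 1 + 1 + 3 = 16
  Harbor: 0 + 4 + 0 + 0 + 4 + 4 + 0 = 12
  Forge: 2 + 3 + 1 + 1 + 2 + 0 + 4 = 13
Beacon has the highest total.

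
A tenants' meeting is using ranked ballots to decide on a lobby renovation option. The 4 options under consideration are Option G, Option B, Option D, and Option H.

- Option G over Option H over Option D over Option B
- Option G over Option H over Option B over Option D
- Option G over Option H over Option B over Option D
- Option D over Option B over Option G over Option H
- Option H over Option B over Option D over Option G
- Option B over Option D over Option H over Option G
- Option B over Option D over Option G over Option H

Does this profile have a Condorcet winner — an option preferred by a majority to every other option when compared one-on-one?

Head-to-head results (7 voters total):
Option G vs Option B: Option B wins 4–3.
Option G vs Option D: Option D wins 4–3.
Option G vs Option H: Option G wins 5–2.
Option B vs Option D: Option B wins 5–2.
Option B vs Option H: Option H wins 4–3.
Option D vs Option H: Option H wins 4–3.
No candidate beats all others: Option G beats Option H beats Option B beats Option G, a majority cycle.

No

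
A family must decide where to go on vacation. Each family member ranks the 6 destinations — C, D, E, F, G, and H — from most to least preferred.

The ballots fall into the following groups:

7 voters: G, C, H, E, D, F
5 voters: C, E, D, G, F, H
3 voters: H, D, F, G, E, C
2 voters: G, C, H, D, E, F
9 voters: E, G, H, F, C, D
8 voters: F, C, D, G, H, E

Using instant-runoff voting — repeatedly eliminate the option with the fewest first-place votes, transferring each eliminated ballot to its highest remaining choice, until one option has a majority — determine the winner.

Round 1: E 9, G 9, F 8, C 5, H 3, D 0. D has the fewest and is eliminated.
Round 2: E 9, G 9, F 8, C 5, H 3. H has the fewest and is eliminated.
Round 3: F 11, E 9, G 9, C 5. C has the fewest and is eliminated.
Round 4: E 14, F 11, G 9. G has the fewest and is eliminated.
Round 5: E 23, F 11. E has a majority.

E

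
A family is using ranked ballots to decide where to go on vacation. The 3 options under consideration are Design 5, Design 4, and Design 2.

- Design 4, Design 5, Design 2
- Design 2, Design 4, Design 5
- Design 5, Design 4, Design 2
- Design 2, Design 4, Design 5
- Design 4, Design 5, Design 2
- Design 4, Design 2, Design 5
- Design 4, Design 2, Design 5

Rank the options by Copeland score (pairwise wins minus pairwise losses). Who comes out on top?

Pairwise results:
  Design 5 vs Design 4: Design 4 wins 6–1.
  Design 5 vs Design 2: Design 2 wins 4–3.
  Design 4 vs Design 2: Design 4 wins 5–2.
Copeland scores (wins − losses):
  Design 5: 0 − 2 = -2
  Design 4: 2 − 0 = 2
  Design 2: 1 − 1 = 0
Design 4 has the best Copeland score.

Design 4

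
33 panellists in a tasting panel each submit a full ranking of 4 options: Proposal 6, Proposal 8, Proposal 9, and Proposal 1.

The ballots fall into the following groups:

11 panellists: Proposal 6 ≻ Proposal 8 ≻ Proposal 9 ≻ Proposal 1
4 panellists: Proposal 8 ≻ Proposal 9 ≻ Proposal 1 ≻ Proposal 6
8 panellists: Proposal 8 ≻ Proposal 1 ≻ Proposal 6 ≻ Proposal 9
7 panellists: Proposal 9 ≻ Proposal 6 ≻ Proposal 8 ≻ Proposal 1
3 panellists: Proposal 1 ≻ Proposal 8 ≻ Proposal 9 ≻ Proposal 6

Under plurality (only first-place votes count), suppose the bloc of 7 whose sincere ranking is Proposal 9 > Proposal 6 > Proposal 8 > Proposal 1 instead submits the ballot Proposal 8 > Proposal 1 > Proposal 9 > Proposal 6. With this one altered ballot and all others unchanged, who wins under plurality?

Proposal 8

First-place totals with the altered ballot: Proposal 6 11, Proposal 8 19, Proposal 9 0, Proposal 1 3.
The winner is unchanged: still Proposal 8.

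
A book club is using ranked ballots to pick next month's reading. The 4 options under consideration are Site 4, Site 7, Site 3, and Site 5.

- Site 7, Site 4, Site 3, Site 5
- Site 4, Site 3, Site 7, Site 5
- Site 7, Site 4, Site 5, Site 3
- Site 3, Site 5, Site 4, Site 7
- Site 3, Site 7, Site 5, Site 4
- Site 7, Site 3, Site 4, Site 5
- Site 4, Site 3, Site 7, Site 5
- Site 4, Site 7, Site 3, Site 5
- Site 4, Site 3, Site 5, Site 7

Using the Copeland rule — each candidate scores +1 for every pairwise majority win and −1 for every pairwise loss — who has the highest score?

Pairwise results:
  Site 4 vs Site 7: Site 4 wins 5–4.
  Site 4 vs Site 3: Site 4 wins 6–3.
  Site 4 vs Site 5: Site 4 wins 7–2.
  Site 7 vs Site 3: Site 3 wins 5–4.
  Site 7 vs Site 5: Site 7 wins 7–2.
  Site 3 vs Site 5: Site 3 wins 8–1.
Copeland scores (wins − losses):
  Site 4: 3 − 0 = 3
  Site 7: 1 − 2 = -1
  Site 3: 2 − 1 = 1
  Site 5: 0 − 3 = -3
Site 4 has the best Copeland score.

Site 4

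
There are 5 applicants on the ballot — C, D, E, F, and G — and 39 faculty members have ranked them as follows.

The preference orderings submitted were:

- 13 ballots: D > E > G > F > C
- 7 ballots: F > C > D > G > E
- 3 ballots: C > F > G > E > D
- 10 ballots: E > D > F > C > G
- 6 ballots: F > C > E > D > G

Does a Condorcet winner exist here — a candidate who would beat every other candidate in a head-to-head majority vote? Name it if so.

D

Head-to-head results (39 voters total):
C vs D: D wins 23–16.
C vs E: E wins 23–16.
C vs F: F wins 36–3.
C vs G: C wins 26–13.
D vs E: D wins 20–19.
D vs F: D wins 23–16.
D vs G: D wins 36–3.
E vs F: E wins 23–16.
E vs G: E wins 29–10.
F vs G: F wins 26–13.
D beats each rival — C (23–16), E (20–19), F (23–16), G (36–3) — so D is the Condorcet winner.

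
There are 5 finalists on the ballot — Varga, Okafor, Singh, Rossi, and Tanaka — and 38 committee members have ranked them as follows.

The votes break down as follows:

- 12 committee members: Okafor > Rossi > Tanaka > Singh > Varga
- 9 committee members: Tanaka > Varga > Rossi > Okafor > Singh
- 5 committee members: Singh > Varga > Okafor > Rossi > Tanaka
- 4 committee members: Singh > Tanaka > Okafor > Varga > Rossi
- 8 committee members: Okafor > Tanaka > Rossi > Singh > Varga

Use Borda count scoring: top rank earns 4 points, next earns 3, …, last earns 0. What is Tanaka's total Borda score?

Borda scores:
  Varga: 12·0 + 9·3 + 5·3 + 4·1 + 8·0 = 46
  Okafor: 12·4 + 9·1 + 5·2 + 4·2 + 8·4 = 107
  Singh: 12·1 + 9·0 + 5·4 + 4·4 + 8·1 = 56
  Rossi: 12·3 + 9·2 + 5·1 + 4·0 + 8·2 = 75
  Tanaka: 12·2 + 9·4 + 5·0 + 4·3 + 8·3 = 96

96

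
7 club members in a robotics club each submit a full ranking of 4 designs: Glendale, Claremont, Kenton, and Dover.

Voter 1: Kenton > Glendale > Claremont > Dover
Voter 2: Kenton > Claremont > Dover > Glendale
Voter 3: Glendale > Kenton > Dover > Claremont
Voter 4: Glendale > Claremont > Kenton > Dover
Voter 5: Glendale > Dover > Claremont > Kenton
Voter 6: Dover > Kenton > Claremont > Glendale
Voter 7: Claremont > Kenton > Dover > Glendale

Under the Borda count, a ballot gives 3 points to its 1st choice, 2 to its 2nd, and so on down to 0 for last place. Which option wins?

Kenton

Borda scores:
  Glendale: 2 + 0 + 3 + 3 + 3 + 0 + 0 = 11
  Claremont: 1 + 2 + 0 + 2 + 1 + 1 + 3 = 10
  Kenton: 3 + 3 + 2 + 1 + 0 + 2 + 2 = 13
  Dover: 0 + 1 + 1 + 0 + 2 + 3 + 1 = 8
Kenton has the highest total.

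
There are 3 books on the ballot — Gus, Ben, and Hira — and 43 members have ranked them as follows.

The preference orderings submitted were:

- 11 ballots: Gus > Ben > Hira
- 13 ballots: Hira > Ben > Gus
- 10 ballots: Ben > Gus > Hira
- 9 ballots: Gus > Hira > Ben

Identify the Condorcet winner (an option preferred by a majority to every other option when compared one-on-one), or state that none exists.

Head-to-head results (43 voters total):
Gus vs Ben: Ben wins 23–20.
Gus vs Hira: Gus wins 30–13.
Ben vs Hira: Hira wins 22–21.
No candidate beats all others: Gus beats Hira beats Ben beats Gus, a majority cycle.

None — there is no Condorcet winner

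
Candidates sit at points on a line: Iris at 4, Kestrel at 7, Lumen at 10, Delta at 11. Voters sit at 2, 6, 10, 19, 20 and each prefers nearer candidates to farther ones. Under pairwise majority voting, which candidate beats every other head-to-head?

With single-peaked preferences on a line, the Condorcet winner is the candidate closest to the median voter.
The median voter (position 10) is closest to Lumen at 10.
Check: Lumen vs Delta — voters closer to Lumen: 3 of 5.

Lumen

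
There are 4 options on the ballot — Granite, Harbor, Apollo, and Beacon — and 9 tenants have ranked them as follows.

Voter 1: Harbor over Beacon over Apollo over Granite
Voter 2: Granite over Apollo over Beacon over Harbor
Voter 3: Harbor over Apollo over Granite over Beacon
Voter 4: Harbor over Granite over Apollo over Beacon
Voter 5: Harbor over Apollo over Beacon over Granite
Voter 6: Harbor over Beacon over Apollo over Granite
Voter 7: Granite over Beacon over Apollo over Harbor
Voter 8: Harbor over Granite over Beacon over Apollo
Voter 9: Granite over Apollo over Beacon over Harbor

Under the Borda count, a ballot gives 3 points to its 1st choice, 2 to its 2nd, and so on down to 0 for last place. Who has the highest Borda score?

Harbor

Borda scores:
  Granite: 0 + 3 + 1 + 2 + 0 + 0 + 3 + 2 + 3 = 14
  Harbor: 3 + 0 + 3 + 3 + 3 + 3 + 0 + 3 + 0 = 18
  Apollo: 1 + 2 + 2 + 1 + 2 + 1 + 1 + 0 + 2 = 12
  Beacon: 2 + 1 + 0 + 0 + 1 + 2 + 2 + 1 + 1 = 10
Harbor has the highest total.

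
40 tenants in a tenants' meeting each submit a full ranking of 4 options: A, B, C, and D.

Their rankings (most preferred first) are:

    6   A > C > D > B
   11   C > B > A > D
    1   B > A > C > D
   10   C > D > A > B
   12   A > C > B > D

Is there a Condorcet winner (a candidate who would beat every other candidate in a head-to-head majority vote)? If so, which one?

C

Head-to-head results (40 voters total):
A vs B: A wins 28–12.
A vs C: C wins 21–19.
A vs D: A wins 30–10.
B vs C: C wins 39–1.
B vs D: B wins 24–16.
C vs D: C wins 40–0.
C beats each rival — A (21–19), B (39–1), D (40–0) — so C is the Condorcet winner.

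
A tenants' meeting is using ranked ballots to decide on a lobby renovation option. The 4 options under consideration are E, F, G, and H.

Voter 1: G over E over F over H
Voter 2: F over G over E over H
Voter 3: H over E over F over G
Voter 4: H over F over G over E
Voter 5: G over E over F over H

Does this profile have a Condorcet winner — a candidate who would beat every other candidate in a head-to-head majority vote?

Head-to-head results (5 voters total):
E vs F: E wins 3–2.
E vs G: G wins 4–1.
E vs H: E wins 3–2.
F vs G: F wins 3–2.
F vs H: F wins 3–2.
G vs H: G wins 3–2.
No candidate beats all others: E beats F beats G beats E, a majority cycle.

No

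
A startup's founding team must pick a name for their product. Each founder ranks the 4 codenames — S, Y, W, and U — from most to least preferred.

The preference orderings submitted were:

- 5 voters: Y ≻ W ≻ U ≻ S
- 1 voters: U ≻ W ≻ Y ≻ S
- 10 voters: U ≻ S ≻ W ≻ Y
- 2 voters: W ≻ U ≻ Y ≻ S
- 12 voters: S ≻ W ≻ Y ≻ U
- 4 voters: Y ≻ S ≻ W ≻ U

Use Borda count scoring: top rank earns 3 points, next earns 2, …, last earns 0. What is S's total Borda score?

Borda scores:
  S: 5·0 + 0 + 10·2 + 2·0 + 12·3 + 4·2 = 64
  Y: 5·3 + 1 + 10·0 + 2·1 + 12·1 + 4·3 = 42
  W: 5·2 + 2 + 10·1 + 2·3 + 12·2 + 4·1 = 56
  U: 5·1 + 3 + 10·3 + 2·2 + 12·0 + 4·0 = 42

64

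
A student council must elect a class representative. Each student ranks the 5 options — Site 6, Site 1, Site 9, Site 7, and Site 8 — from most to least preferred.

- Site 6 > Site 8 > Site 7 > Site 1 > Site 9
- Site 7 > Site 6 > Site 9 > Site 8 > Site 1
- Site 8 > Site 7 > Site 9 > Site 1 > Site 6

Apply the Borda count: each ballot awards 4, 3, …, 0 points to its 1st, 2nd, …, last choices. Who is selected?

Site 7

Borda scores:
  Site 6: 4 + 3 + 0 = 7
  Site 1: 1 + 0 + 1 = 2
  Site 9: 0 + 2 + 2 = 4
  Site 7: 2 + 4 + 3 = 9
  Site 8: 3 + 1 + 4 = 8
Site 7 has the highest total.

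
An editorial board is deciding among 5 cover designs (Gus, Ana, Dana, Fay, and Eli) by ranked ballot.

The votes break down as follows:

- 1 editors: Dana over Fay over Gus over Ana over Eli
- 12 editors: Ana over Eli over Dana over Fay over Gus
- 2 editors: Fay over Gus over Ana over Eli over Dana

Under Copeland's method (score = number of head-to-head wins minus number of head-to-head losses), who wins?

Pairwise results:
  Gus vs Ana: Ana wins 12–3.
  Gus vs Dana: Dana wins 13–2.
  Gus vs Fay: Fay wins 15–0.
  Gus vs Eli: Eli wins 12–3.
  Ana vs Dana: Ana wins 14–1.
  Ana vs Fay: Ana wins 12–3.
  Ana vs Eli: Ana wins 15–0.
  Dana vs Fay: Dana wins 13–2.
  Dana vs Eli: Eli wins 14–1.
  Fay vs Eli: Eli wins 12–3.
Copeland scores (wins − losses):
  Gus: 0 − 4 = -4
  Ana: 4 − 0 = 4
  Dana: 2 − 2 = 0
  Fay: 1 − 3 = -2
  Eli: 3 − 1 = 2
Ana has the best Copeland score.

Ana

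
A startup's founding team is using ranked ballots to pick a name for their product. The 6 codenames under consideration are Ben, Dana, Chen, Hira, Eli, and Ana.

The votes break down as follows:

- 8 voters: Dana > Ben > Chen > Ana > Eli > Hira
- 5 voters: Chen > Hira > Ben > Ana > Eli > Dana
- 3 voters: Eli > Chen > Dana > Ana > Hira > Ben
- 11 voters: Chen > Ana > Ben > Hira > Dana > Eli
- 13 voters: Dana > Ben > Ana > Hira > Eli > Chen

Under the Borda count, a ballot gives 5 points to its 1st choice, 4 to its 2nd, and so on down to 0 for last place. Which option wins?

Borda scores:
  Ben: 8·4 + 5·3 + 3·0 + 11·3 + 13·4 = 132
  Dana: 8·5 + 5·0 + 3·3 + 11·1 + 13·5 = 125
  Chen: 8·3 + 5·5 + 3·4 + 11·5 + 13·0 = 116
  Hira: 8·0 + 5·4 + 3·1 + 11·2 + 13·2 = 71
  Eli: 8·1 + 5·1 + 3·5 + 11·0 + 13·1 = 41
  Ana: 8·2 + 5·2 + 3·2 + 11·4 + 13·3 = 115
Ben has the highest total.

Ben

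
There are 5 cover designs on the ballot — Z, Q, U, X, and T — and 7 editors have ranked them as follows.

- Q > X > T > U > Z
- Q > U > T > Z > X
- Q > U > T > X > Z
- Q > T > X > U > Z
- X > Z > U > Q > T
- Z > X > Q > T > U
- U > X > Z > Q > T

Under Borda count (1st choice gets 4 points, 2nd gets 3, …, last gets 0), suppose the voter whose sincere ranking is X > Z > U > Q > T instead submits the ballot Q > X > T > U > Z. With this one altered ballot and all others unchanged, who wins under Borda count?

Q

Borda totals with the altered ballot: Z 7, Q 23, U 13, X 15, T 12.
The winner is unchanged: still Q.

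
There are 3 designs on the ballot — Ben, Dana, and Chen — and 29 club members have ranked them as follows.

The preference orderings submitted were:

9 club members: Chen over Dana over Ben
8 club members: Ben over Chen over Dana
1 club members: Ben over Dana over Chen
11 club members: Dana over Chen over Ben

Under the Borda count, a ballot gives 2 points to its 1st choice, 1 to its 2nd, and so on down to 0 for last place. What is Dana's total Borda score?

Borda scores:
  Ben: 9·0 + 8·2 + 2 + 11·0 = 18
  Dana: 9·1 + 8·0 + 1 + 11·2 = 32
  Chen: 9·2 + 8·1 + 0 + 11·1 = 37

32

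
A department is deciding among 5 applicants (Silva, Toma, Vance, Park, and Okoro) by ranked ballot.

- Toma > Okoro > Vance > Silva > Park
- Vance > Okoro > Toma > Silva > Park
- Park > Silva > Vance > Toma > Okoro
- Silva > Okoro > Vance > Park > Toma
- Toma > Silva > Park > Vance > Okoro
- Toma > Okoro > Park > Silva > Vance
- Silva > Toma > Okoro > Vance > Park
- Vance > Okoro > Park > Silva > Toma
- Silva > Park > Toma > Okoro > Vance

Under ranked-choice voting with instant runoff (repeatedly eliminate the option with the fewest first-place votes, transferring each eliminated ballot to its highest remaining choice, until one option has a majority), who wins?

Silva

Round 1: Silva 3, Toma 3, Vance 2, Park 1, Okoro 0. Okoro has the fewest and is eliminated.
Round 2: Silva 3, Toma 3, Vance 2, Park 1. Park has the fewest and is eliminated.
Round 3: Silva 4, Toma 3, Vance 2. Vance has the fewest and is eliminated.
Round 4: Silva 5, Toma 4. Silva has a majority.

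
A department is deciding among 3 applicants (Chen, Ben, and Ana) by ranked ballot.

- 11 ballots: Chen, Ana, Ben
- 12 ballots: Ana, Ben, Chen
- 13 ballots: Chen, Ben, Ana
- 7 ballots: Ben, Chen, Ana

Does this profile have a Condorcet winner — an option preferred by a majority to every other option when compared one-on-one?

Yes

Head-to-head results (43 voters total):
Chen vs Ben: Chen wins 24–19.
Chen vs Ana: Chen wins 31–12.
Ben vs Ana: Ana wins 23–20.
Chen beats each rival — Ben (24–19), Ana (31–12) — so Chen is the Condorcet winner.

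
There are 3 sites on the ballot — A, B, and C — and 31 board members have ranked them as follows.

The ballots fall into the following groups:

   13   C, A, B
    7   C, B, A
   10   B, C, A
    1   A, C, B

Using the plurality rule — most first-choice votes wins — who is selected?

C

First-place vote totals:
  A: 1
  B: 10
  C: 20
C has the most first-place votes.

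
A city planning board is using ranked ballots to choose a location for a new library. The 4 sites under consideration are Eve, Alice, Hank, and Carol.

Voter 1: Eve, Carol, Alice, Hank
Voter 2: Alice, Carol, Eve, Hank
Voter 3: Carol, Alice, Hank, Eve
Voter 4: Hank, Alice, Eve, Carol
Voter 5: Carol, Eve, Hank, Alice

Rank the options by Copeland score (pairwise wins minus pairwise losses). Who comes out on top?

Carol

Pairwise results:
  Eve vs Alice: Alice wins 3–2.
  Eve vs Hank: Eve wins 3–2.
  Eve vs Carol: Carol wins 3–2.
  Alice vs Hank: Alice wins 3–2.
  Alice vs Carol: Carol wins 3–2.
  Hank vs Carol: Carol wins 4–1.
Copeland scores (wins − losses):
  Eve: 1 − 2 = -1
  Alice: 2 − 1 = 1
  Hank: 0 − 3 = -3
  Carol: 3 − 0 = 3
Carol has the best Copeland score.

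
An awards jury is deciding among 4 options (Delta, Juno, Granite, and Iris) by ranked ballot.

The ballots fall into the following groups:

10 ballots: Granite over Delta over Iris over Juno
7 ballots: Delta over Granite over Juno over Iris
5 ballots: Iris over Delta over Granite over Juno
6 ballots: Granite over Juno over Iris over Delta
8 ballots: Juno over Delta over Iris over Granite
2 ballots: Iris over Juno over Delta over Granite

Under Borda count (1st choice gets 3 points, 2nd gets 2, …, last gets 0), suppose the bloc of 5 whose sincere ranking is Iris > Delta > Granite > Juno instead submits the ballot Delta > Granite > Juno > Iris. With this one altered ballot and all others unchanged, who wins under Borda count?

Delta

Borda totals with the altered ballot: Delta 74, Juno 52, Granite 72, Iris 30.
The winner is unchanged: still Delta.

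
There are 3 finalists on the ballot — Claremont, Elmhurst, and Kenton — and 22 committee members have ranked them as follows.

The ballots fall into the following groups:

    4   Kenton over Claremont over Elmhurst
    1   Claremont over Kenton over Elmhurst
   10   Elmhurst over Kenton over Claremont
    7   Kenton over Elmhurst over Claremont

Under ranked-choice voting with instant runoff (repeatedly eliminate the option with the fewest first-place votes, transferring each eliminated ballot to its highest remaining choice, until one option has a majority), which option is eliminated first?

Round 1: Kenton 11, Elmhurst 10, Claremont 1. Claremont has the fewest and is eliminated.
Round 2: Kenton 12, Elmhurst 10. Kenton has a majority.

Claremont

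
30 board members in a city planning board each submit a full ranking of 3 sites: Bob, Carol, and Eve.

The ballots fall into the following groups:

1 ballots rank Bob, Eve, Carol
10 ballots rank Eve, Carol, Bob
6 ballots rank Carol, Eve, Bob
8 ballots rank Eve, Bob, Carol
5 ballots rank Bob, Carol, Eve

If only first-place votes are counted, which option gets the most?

First-place vote totals:
  Bob: 6
  Carol: 6
  Eve: 18
Eve has the most first-place votes.

Eve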